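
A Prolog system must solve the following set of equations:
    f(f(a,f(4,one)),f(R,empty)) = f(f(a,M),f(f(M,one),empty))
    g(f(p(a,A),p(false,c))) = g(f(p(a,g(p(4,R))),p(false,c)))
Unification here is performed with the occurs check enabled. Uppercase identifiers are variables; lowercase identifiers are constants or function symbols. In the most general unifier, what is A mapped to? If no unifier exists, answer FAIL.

g(p(4,f(f(4,one),one)))

Decompose f/2: f(a,f(4,one)) = f(a,M),  f(R,empty) = f(f(M,one),empty).
Decompose f/2: a = a,  f(4,one) = M.
Delete trivial equation a = a.
Bind M := f(4,one); substituting into the one remaining equation that mentions M gives: f(R,empty) = f(f(f(4,one),one),empty).
Decompose f/2: R = f(f(4,one),one),  empty = empty.
Bind R := f(f(4,one),one); substituting into the one remaining equation that mentions R gives: g(f(p(a,A),p(false,c))) = g(f(p(a,g(p(4,f(f(4,one),one)))),p(false,c))).
Delete trivial equation empty = empty.
Decompose g/1: f(p(a,A),p(false,c)) = f(p(a,g(p(4,f(f(4,one),one)))),p(false,c)).
Decompose f/2: p(a,A) = p(a,g(p(4,f(f(4,one),one)))),  p(false,c) = p(false,c).
Decompose p/2: a = a,  A = g(p(4,f(f(4,one),one))).
Delete trivial equation a = a.
Bind A := g(p(4,f(f(4,one),one))); no other remaining equation mentions A.
Delete trivial equation p(false,c) = p(false,c).
MGU = { M = f(4,one), R = f(f(4,one),one), A = g(p(4,f(f(4,one),one))) }, so A = g(p(4,f(f(4,one),one))).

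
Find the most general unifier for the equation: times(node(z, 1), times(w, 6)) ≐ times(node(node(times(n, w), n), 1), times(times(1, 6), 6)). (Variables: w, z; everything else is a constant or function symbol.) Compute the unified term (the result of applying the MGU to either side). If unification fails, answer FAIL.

Decompose times/2: node(z, 1) ≐ node(node(times(n, w), n), 1),  times(w, 6) ≐ times(times(1, 6), 6).
Decompose node/2: z ≐ node(times(n, w), n),  1 ≐ 1.
Bind z := node(times(n, w), n); no other remaining equation mentions z.
Delete trivial equation 1 ≐ 1.
Decompose times/2: w ≐ times(1, 6),  6 ≐ 6.
Bind w := times(1, 6); no other remaining equation mentions w. Substituting into the earlier binding gives z := node(times(n, times(1, 6)), n).
Delete trivial equation 6 ≐ 6.
Applying the MGU to either side gives times(node(node(times(n, times(1, 6)), n), 1), times(times(1, 6), 6)).

times(node(node(times(n, times(1, 6)), n), 1), times(times(1, 6), 6))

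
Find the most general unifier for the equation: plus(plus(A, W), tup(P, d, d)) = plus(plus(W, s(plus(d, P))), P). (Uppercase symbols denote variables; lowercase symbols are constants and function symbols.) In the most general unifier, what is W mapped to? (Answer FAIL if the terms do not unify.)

FAIL

Decompose plus/2: plus(A, W) = plus(W, s(plus(d, P))),  tup(P, d, d) = P.
Decompose plus/2: A = W,  W = s(plus(d, P)).
Bind A := W; no other remaining equation mentions A.
Bind W := s(plus(d, P)); no other remaining equation mentions W. Substituting into the earlier binding gives A := s(plus(d, P)).
Occurs check fails: P occurs in tup(P, d, d); the equation P = tup(P, d, d) has no finite solution.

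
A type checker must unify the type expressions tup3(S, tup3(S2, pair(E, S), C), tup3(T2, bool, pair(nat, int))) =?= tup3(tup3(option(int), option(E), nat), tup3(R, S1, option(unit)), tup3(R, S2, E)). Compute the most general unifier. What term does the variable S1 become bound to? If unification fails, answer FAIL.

Decompose tup3/3: S =?= tup3(option(int), option(E), nat),  tup3(S2, pair(E, S), C) =?= tup3(R, S1, option(unit)),  tup3(T2, bool, pair(nat, int)) =?= tup3(R, S2, E).
Bind S := tup3(option(int), option(E), nat); substituting into the one remaining equation that mentions S gives: tup3(S2, pair(E, tup3(option(int), option(E), nat)), C) =?= tup3(R, S1, option(unit)).
Decompose tup3/3: S2 =?= R,  pair(E, tup3(option(int), option(E), nat)) =?= S1,  C =?= option(unit).
Bind S2 := R; substituting into the one remaining equation that mentions S2 gives: tup3(T2, bool, pair(nat, int)) =?= tup3(R, R, E).
Bind S1 := pair(E, tup3(option(int), option(E), nat)); no other remaining equation mentions S1.
Bind C := option(unit); no other remaining equation mentions C.
Decompose tup3/3: T2 =?= R,  bool =?= R,  pair(nat, int) =?= E.
Bind T2 := R; no other remaining equation mentions T2.
Bind R := bool; no other remaining equation mentions R. Substituting into the earlier bindings gives S2 := bool, T2 := bool.
Bind E := pair(nat, int). Substituting into the earlier bindings gives S := tup3(option(int), option(pair(nat, int)), nat), S1 := pair(pair(nat, int), tup3(option(int), option(pair(nat, int)), nat)).
MGU = { S -> tup3(option(int), option(pair(nat, int)), nat), S2 -> bool, S1 -> pair(pair(nat, int), tup3(option(int), option(pair(nat, int)), nat)), C -> option(unit), T2 -> bool, R -> bool, E -> pair(nat, int) }, so S1 -> pair(pair(nat, int), tup3(option(int), option(pair(nat, int)), nat)).

pair(pair(nat, int), tup3(option(int), option(pair(nat, int)), nat))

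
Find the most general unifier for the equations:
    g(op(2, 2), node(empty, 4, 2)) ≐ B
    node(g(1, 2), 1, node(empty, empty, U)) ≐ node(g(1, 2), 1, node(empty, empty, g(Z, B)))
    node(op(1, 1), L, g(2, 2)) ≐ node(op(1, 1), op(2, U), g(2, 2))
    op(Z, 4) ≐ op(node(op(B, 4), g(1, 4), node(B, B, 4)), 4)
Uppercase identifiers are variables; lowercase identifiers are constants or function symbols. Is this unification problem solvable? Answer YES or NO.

YES

Bind B := g(op(2, 2), node(empty, 4, 2)); substituting into the 2 remaining equations that mention B gives: node(g(1, 2), 1, node(empty, empty, U)) ≐ node(g(1, 2), 1, node(empty, empty, g(Z, g(op(2, 2), node(empty, 4, 2))))),  op(Z, 4) ≐ op(node(op(g(op(2, 2), node(empty, 4, 2)), 4), g(1, 4), node(g(op(2, 2), node(empty, 4, 2)), g(op(2, 2), node(empty, 4, 2)), 4)), 4).
Decompose node/3: g(1, 2) ≐ g(1, 2),  1 ≐ 1,  node(empty, empty, U) ≐ node(empty, empty, g(Z, g(op(2, 2), node(empty, 4, 2)))).
Delete trivial equation g(1, 2) ≐ g(1, 2).
Delete trivial equation 1 ≐ 1.
Decompose node/3: empty ≐ empty,  empty ≐ empty,  U ≐ g(Z, g(op(2, 2), node(empty, 4, 2))).
Delete trivial equation empty ≐ empty.
Delete trivial equation empty ≐ empty.
Bind U := g(Z, g(op(2, 2), node(empty, 4, 2))); substituting into the one remaining equation that mentions U gives: node(op(1, 1), L, g(2, 2)) ≐ node(op(1, 1), op(2, g(Z, g(op(2, 2), node(empty, 4, 2)))), g(2, 2)).
Decompose node/3: op(1, 1) ≐ op(1, 1),  L ≐ op(2, g(Z, g(op(2, 2), node(empty, 4, 2)))),  g(2, 2) ≐ g(2, 2).
Delete trivial equation op(1, 1) ≐ op(1, 1).
Bind L := op(2, g(Z, g(op(2, 2), node(empty, 4, 2)))); no other remaining equation mentions L.
Delete trivial equation g(2, 2) ≐ g(2, 2).
Decompose op/2: Z ≐ node(op(g(op(2, 2), node(empty, 4, 2)), 4), g(1, 4), node(g(op(2, 2), node(empty, 4, 2)), g(op(2, 2), node(empty, 4, 2)), 4)),  4 ≐ 4.
Bind Z := node(op(g(op(2, 2), node(empty, 4, 2)), 4), g(1, 4), node(g(op(2, 2), node(empty, 4, 2)), g(op(2, 2), node(empty, 4, 2)), 4)); no other remaining equation mentions Z. Substituting into the earlier bindings gives U := g(node(op(g(op(2, 2), node(empty, 4, 2)), 4), g(1, 4), node(g(op(2, 2), node(empty, 4, 2)), g(op(2, 2), node(empty, 4, 2)), 4)), g(op(2, 2), node(empty, 4, 2))), L := op(2, g(node(op(g(op(2, 2), node(empty, 4, 2)), 4), g(1, 4), node(g(op(2, 2), node(empty, 4, 2)), g(op(2, 2), node(empty, 4, 2)), 4)), g(op(2, 2), node(empty, 4, 2)))).
Delete trivial equation 4 ≐ 4.
No equations remain and no clash or occurs-check failure arose, so a unifier exists.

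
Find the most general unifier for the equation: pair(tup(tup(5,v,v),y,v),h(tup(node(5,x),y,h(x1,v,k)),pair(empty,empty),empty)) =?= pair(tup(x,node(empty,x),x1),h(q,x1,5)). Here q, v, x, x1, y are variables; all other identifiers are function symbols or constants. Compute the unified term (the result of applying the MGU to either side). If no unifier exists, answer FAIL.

FAIL

Decompose pair/2: tup(tup(5,v,v),y,v) =?= tup(x,node(empty,x),x1),  h(tup(node(5,x),y,h(x1,v,k)),pair(empty,empty),empty) =?= h(q,x1,5).
Decompose tup/3: tup(5,v,v) =?= x,  y =?= node(empty,x),  v =?= x1.
Bind x := tup(5,v,v); substituting into the 2 remaining equations that mention x gives: y =?= node(empty,tup(5,v,v)),  h(tup(node(5,tup(5,v,v)),y,h(x1,v,k)),pair(empty,empty),empty) =?= h(q,x1,5).
Bind y := node(empty,tup(5,v,v)); substituting into the one remaining equation that mentions y gives: h(tup(node(5,tup(5,v,v)),node(empty,tup(5,v,v)),h(x1,v,k)),pair(empty,empty),empty) =?= h(q,x1,5).
Bind v := x1; substituting into the remaining equation gives: h(tup(node(5,tup(5,x1,x1)),node(empty,tup(5,x1,x1)),h(x1,x1,k)),pair(empty,empty),empty) =?= h(q,x1,5). Substituting into the earlier bindings gives x := tup(5,x1,x1), y := node(empty,tup(5,x1,x1)).
Decompose h/3: tup(node(5,tup(5,x1,x1)),node(empty,tup(5,x1,x1)),h(x1,x1,k)) =?= q,  pair(empty,empty) =?= x1,  empty =?= 5.
Bind q := tup(node(5,tup(5,x1,x1)),node(empty,tup(5,x1,x1)),h(x1,x1,k)); no other remaining equation mentions q.
Bind x1 := pair(empty,empty); no other remaining equation mentions x1. Substituting into the earlier bindings gives x := tup(5,pair(empty,empty),pair(empty,empty)), y := node(empty,tup(5,pair(empty,empty),pair(empty,empty))), v := pair(empty,empty), q := tup(node(5,tup(5,pair(empty,empty),pair(empty,empty))),node(empty,tup(5,pair(empty,empty),pair(empty,empty))),h(pair(empty,empty),pair(empty,empty),k)).
Clash: constants empty and 5 differ; no unifier exists.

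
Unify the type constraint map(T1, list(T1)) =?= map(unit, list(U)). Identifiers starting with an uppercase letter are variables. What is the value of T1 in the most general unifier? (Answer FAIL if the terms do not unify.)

Decompose map/2: T1 =?= unit,  list(T1) =?= list(U).
Bind T1 := unit; substituting into the remaining equation gives: list(unit) =?= list(U).
Decompose list/1: unit =?= U.
Bind U := unit.
MGU = { T1 ↦ unit, U ↦ unit }, so T1 ↦ unit.

unit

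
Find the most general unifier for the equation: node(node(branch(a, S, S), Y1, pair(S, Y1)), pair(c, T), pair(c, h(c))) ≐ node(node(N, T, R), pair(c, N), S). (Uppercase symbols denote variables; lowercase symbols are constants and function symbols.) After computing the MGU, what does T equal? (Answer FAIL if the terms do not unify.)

Decompose node/3: node(branch(a, S, S), Y1, pair(S, Y1)) ≐ node(N, T, R),  pair(c, T) ≐ pair(c, N),  pair(c, h(c)) ≐ S.
Decompose node/3: branch(a, S, S) ≐ N,  Y1 ≐ T,  pair(S, Y1) ≐ R.
Bind N := branch(a, S, S); substituting into the one remaining equation that mentions N gives: pair(c, T) ≐ pair(c, branch(a, S, S)).
Bind Y1 := T; substituting into the one remaining equation that mentions Y1 gives: pair(S, T) ≐ R.
Bind R := pair(S, T); no other remaining equation mentions R.
Decompose pair/2: c ≐ c,  T ≐ branch(a, S, S).
Delete trivial equation c ≐ c.
Bind T := branch(a, S, S); no other remaining equation mentions T. Substituting into the earlier bindings gives Y1 := branch(a, S, S), R := pair(S, branch(a, S, S)).
Bind S := pair(c, h(c)). Substituting into the earlier bindings gives N := branch(a, pair(c, h(c)), pair(c, h(c))), Y1 := branch(a, pair(c, h(c)), pair(c, h(c))), R := pair(pair(c, h(c)), branch(a, pair(c, h(c)), pair(c, h(c)))), T := branch(a, pair(c, h(c)), pair(c, h(c))).
MGU = { N := branch(a, pair(c, h(c)), pair(c, h(c))), Y1 := branch(a, pair(c, h(c)), pair(c, h(c))), R := pair(pair(c, h(c)), branch(a, pair(c, h(c)), pair(c, h(c)))), T := branch(a, pair(c, h(c)), pair(c, h(c))), S := pair(c, h(c)) }, so T := branch(a, pair(c, h(c)), pair(c, h(c))).

branch(a, pair(c, h(c)), pair(c, h(c)))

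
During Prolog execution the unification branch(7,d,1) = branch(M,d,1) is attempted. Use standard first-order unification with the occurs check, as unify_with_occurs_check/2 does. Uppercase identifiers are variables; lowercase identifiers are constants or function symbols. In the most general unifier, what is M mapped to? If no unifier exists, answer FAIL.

Decompose branch/3: 7 = M,  d = d,  1 = 1.
Bind M := 7; no other remaining equation mentions M.
Delete trivial equation d = d.
Delete trivial equation 1 = 1.
MGU = { M = 7 }, so M = 7.

7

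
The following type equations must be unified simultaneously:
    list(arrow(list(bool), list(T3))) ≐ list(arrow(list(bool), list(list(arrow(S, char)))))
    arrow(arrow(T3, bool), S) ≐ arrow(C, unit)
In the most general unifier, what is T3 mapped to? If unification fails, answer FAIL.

Decompose list/1: arrow(list(bool), list(T3)) ≐ arrow(list(bool), list(list(arrow(S, char)))).
Decompose arrow/2: list(bool) ≐ list(bool),  list(T3) ≐ list(list(arrow(S, char))).
Delete trivial equation list(bool) ≐ list(bool).
Decompose list/1: T3 ≐ list(arrow(S, char)).
Bind T3 := list(arrow(S, char)); substituting into the remaining equation gives: arrow(arrow(list(arrow(S, char)), bool), S) ≐ arrow(C, unit).
Decompose arrow/2: arrow(list(arrow(S, char)), bool) ≐ C,  S ≐ unit.
Bind C := arrow(list(arrow(S, char)), bool); no other remaining equation mentions C.
Bind S := unit. Substituting into the earlier bindings gives T3 := list(arrow(unit, char)), C := arrow(list(arrow(unit, char)), bool).
MGU = { T3 ↦ list(arrow(unit, char)), C ↦ arrow(list(arrow(unit, char)), bool), S ↦ unit }, so T3 ↦ list(arrow(unit, char)).

list(arrow(unit, char))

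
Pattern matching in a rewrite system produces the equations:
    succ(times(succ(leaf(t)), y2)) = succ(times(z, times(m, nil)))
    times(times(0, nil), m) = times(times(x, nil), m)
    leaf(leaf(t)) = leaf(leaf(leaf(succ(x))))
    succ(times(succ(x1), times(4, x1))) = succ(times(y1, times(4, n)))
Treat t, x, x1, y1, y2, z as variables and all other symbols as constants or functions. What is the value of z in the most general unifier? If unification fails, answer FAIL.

succ(leaf(leaf(succ(0))))

Decompose succ/1: times(succ(leaf(t)), y2) = times(z, times(m, nil)).
Decompose times/2: succ(leaf(t)) = z,  y2 = times(m, nil).
Bind z := succ(leaf(t)); no other remaining equation mentions z.
Bind y2 := times(m, nil); no other remaining equation mentions y2.
Decompose times/2: times(0, nil) = times(x, nil),  m = m.
Decompose times/2: 0 = x,  nil = nil.
Bind x := 0; substituting into the one remaining equation that mentions x gives: leaf(leaf(t)) = leaf(leaf(leaf(succ(0)))).
Delete trivial equation nil = nil.
Delete trivial equation m = m.
Decompose leaf/1: leaf(t) = leaf(leaf(succ(0))).
Decompose leaf/1: t = leaf(succ(0)).
Bind t := leaf(succ(0)); no other remaining equation mentions t. Substituting into the earlier binding gives z := succ(leaf(leaf(succ(0)))).
Decompose succ/1: times(succ(x1), times(4, x1)) = times(y1, times(4, n)).
Decompose times/2: succ(x1) = y1,  times(4, x1) = times(4, n).
Bind y1 := succ(x1); no other remaining equation mentions y1.
Decompose times/2: 4 = 4,  x1 = n.
Delete trivial equation 4 = 4.
Bind x1 := n. Substituting into the earlier binding gives y1 := succ(n).
MGU = { z ↦ succ(leaf(leaf(succ(0)))), y2 ↦ times(m, nil), x ↦ 0, t ↦ leaf(succ(0)), y1 ↦ succ(n), x1 ↦ n }, so z ↦ succ(leaf(leaf(succ(0)))).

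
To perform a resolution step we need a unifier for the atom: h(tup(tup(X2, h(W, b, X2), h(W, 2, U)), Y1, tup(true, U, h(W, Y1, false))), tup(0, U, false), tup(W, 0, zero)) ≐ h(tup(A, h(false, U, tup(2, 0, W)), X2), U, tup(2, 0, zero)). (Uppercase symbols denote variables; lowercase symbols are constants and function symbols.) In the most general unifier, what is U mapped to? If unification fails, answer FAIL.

Decompose h/3: tup(tup(X2, h(W, b, X2), h(W, 2, U)), Y1, tup(true, U, h(W, Y1, false))) ≐ tup(A, h(false, U, tup(2, 0, W)), X2),  tup(0, U, false) ≐ U,  tup(W, 0, zero) ≐ tup(2, 0, zero).
Decompose tup/3: tup(X2, h(W, b, X2), h(W, 2, U)) ≐ A,  Y1 ≐ h(false, U, tup(2, 0, W)),  tup(true, U, h(W, Y1, false)) ≐ X2.
Bind A := tup(X2, h(W, b, X2), h(W, 2, U)); no other remaining equation mentions A.
Bind Y1 := h(false, U, tup(2, 0, W)); substituting into the one remaining equation that mentions Y1 gives: tup(true, U, h(W, h(false, U, tup(2, 0, W)), false)) ≐ X2.
Bind X2 := tup(true, U, h(W, h(false, U, tup(2, 0, W)), false)); no other remaining equation mentions X2. Substituting into the earlier binding gives A := tup(tup(true, U, h(W, h(false, U, tup(2, 0, W)), false)), h(W, b, tup(true, U, h(W, h(false, U, tup(2, 0, W)), false))), h(W, 2, U)).
Occurs check fails: U occurs in tup(0, U, false); the equation U ≐ tup(0, U, false) has no finite solution.

FAIL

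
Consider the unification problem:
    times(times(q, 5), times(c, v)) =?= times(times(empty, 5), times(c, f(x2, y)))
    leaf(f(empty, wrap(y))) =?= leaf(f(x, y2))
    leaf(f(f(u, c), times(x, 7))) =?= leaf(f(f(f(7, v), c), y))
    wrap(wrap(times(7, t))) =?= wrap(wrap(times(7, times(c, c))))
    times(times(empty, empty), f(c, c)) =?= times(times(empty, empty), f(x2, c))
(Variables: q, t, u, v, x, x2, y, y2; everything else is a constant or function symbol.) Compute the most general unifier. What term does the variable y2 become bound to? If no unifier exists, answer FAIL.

Decompose times/2: times(q, 5) =?= times(empty, 5),  times(c, v) =?= times(c, f(x2, y)).
Decompose times/2: q =?= empty,  5 =?= 5.
Bind q := empty; no other remaining equation mentions q.
Delete trivial equation 5 =?= 5.
Decompose times/2: c =?= c,  v =?= f(x2, y).
Delete trivial equation c =?= c.
Bind v := f(x2, y); substituting into the one remaining equation that mentions v gives: leaf(f(f(u, c), times(x, 7))) =?= leaf(f(f(f(7, f(x2, y)), c), y)).
Decompose leaf/1: f(empty, wrap(y)) =?= f(x, y2).
Decompose f/2: empty =?= x,  wrap(y) =?= y2.
Bind x := empty; substituting into the one remaining equation that mentions x gives: leaf(f(f(u, c), times(empty, 7))) =?= leaf(f(f(f(7, f(x2, y)), c), y)).
Bind y2 := wrap(y); no other remaining equation mentions y2.
Decompose leaf/1: f(f(u, c), times(empty, 7)) =?= f(f(f(7, f(x2, y)), c), y).
Decompose f/2: f(u, c) =?= f(f(7, f(x2, y)), c),  times(empty, 7) =?= y.
Decompose f/2: u =?= f(7, f(x2, y)),  c =?= c.
Bind u := f(7, f(x2, y)); no other remaining equation mentions u.
Delete trivial equation c =?= c.
Bind y := times(empty, 7); no other remaining equation mentions y. Substituting into the earlier bindings gives v := f(x2, times(empty, 7)), y2 := wrap(times(empty, 7)), u := f(7, f(x2, times(empty, 7))).
Decompose wrap/1: wrap(times(7, t)) =?= wrap(times(7, times(c, c))).
Decompose wrap/1: times(7, t) =?= times(7, times(c, c)).
Decompose times/2: 7 =?= 7,  t =?= times(c, c).
Delete trivial equation 7 =?= 7.
Bind t := times(c, c); no other remaining equation mentions t.
Decompose times/2: times(empty, empty) =?= times(empty, empty),  f(c, c) =?= f(x2, c).
Delete trivial equation times(empty, empty) =?= times(empty, empty).
Decompose f/2: c =?= x2,  c =?= c.
Bind x2 := c; no other remaining equation mentions x2. Substituting into the earlier bindings gives v := f(c, times(empty, 7)), u := f(7, f(c, times(empty, 7))).
Delete trivial equation c =?= c.
MGU = { q -> empty, v -> f(c, times(empty, 7)), x -> empty, y2 -> wrap(times(empty, 7)), u -> f(7, f(c, times(empty, 7))), y -> times(empty, 7), t -> times(c, c), x2 -> c }, so y2 -> wrap(times(empty, 7)).

wrap(times(empty, 7))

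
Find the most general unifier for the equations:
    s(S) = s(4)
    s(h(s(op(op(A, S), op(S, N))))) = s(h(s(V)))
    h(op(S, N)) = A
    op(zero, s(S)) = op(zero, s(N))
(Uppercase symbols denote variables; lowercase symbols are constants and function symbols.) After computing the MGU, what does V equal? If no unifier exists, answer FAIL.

Decompose s/1: S = 4.
Bind S := 4; substituting into the remaining equations gives: s(h(s(op(op(A, 4), op(4, N))))) = s(h(s(V))),  h(op(4, N)) = A,  op(zero, s(4)) = op(zero, s(N)).
Decompose s/1: h(s(op(op(A, 4), op(4, N)))) = h(s(V)).
Decompose h/1: s(op(op(A, 4), op(4, N))) = s(V).
Decompose s/1: op(op(A, 4), op(4, N)) = V.
Bind V := op(op(A, 4), op(4, N)); no other remaining equation mentions V.
Bind A := h(op(4, N)); no other remaining equation mentions A. Substituting into the earlier binding gives V := op(op(h(op(4, N)), 4), op(4, N)).
Decompose op/2: zero = zero,  s(4) = s(N).
Delete trivial equation zero = zero.
Decompose s/1: 4 = N.
Bind N := 4. Substituting into the earlier bindings gives V := op(op(h(op(4, 4)), 4), op(4, 4)), A := h(op(4, 4)).
MGU = { S := 4, V := op(op(h(op(4, 4)), 4), op(4, 4)), A := h(op(4, 4)), N := 4 }, so V := op(op(h(op(4, 4)), 4), op(4, 4)).

op(op(h(op(4, 4)), 4), op(4, 4))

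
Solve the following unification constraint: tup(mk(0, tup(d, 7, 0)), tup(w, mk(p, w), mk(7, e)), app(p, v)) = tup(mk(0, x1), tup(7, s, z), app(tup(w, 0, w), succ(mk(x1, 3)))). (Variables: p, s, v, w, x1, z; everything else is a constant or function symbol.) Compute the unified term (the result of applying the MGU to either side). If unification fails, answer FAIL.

tup(mk(0, tup(d, 7, 0)), tup(7, mk(tup(7, 0, 7), 7), mk(7, e)), app(tup(7, 0, 7), succ(mk(tup(d, 7, 0), 3))))

Decompose tup/3: mk(0, tup(d, 7, 0)) = mk(0, x1),  tup(w, mk(p, w), mk(7, e)) = tup(7, s, z),  app(p, v) = app(tup(w, 0, w), succ(mk(x1, 3))).
Decompose mk/2: 0 = 0,  tup(d, 7, 0) = x1.
Delete trivial equation 0 = 0.
Bind x1 := tup(d, 7, 0); substituting into the one remaining equation that mentions x1 gives: app(p, v) = app(tup(w, 0, w), succ(mk(tup(d, 7, 0), 3))).
Decompose tup/3: w = 7,  mk(p, w) = s,  mk(7, e) = z.
Bind w := 7; substituting into the 2 remaining equations that mention w gives: mk(p, 7) = s,  app(p, v) = app(tup(7, 0, 7), succ(mk(tup(d, 7, 0), 3))).
Bind s := mk(p, 7); no other remaining equation mentions s.
Bind z := mk(7, e); no other remaining equation mentions z.
Decompose app/2: p = tup(7, 0, 7),  v = succ(mk(tup(d, 7, 0), 3)).
Bind p := tup(7, 0, 7); no other remaining equation mentions p. Substituting into the earlier binding gives s := mk(tup(7, 0, 7), 7).
Bind v := succ(mk(tup(d, 7, 0), 3)).
Applying the MGU to either side gives tup(mk(0, tup(d, 7, 0)), tup(7, mk(tup(7, 0, 7), 7), mk(7, e)), app(tup(7, 0, 7), succ(mk(tup(d, 7, 0), 3)))).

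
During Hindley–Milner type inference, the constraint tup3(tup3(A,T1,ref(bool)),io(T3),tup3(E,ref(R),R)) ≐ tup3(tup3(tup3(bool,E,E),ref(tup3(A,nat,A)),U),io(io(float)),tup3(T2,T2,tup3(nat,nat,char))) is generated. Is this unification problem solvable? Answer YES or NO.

Decompose tup3/3: tup3(A,T1,ref(bool)) ≐ tup3(tup3(bool,E,E),ref(tup3(A,nat,A)),U),  io(T3) ≐ io(io(float)),  tup3(E,ref(R),R) ≐ tup3(T2,T2,tup3(nat,nat,char)).
Decompose tup3/3: A ≐ tup3(bool,E,E),  T1 ≐ ref(tup3(A,nat,A)),  ref(bool) ≐ U.
Bind A := tup3(bool,E,E); substituting into the one remaining equation that mentions A gives: T1 ≐ ref(tup3(tup3(bool,E,E),nat,tup3(bool,E,E))).
Bind T1 := ref(tup3(tup3(bool,E,E),nat,tup3(bool,E,E))); no other remaining equation mentions T1.
Bind U := ref(bool); no other remaining equation mentions U.
Decompose io/1: T3 ≐ io(float).
Bind T3 := io(float); no other remaining equation mentions T3.
Decompose tup3/3: E ≐ T2,  ref(R) ≐ T2,  R ≐ tup3(nat,nat,char).
Bind E := T2; no other remaining equation mentions E. Substituting into the earlier bindings gives A := tup3(bool,T2,T2), T1 := ref(tup3(tup3(bool,T2,T2),nat,tup3(bool,T2,T2))).
Bind T2 := ref(R); no other remaining equation mentions T2. Substituting into the earlier bindings gives A := tup3(bool,ref(R),ref(R)), T1 := ref(tup3(tup3(bool,ref(R),ref(R)),nat,tup3(bool,ref(R),ref(R)))), E := ref(R).
Bind R := tup3(nat,nat,char). Substituting into the earlier bindings gives A := tup3(bool,ref(tup3(nat,nat,char)),ref(tup3(nat,nat,char))), T1 := ref(tup3(tup3(bool,ref(tup3(nat,nat,char)),ref(tup3(nat,nat,char))),nat,tup3(bool,ref(tup3(nat,nat,char)),ref(tup3(nat,nat,char))))), E := ref(tup3(nat,nat,char)), T2 := ref(tup3(nat,nat,char)).
No equations remain and no clash or occurs-check failure arose, so a unifier exists.

YES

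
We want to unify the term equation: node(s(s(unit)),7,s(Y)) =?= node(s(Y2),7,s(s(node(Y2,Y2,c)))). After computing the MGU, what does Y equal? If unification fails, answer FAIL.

Decompose node/3: s(s(unit)) =?= s(Y2),  7 =?= 7,  s(Y) =?= s(s(node(Y2,Y2,c))).
Decompose s/1: s(unit) =?= Y2.
Bind Y2 := s(unit); substituting into the one remaining equation that mentions Y2 gives: s(Y) =?= s(s(node(s(unit),s(unit),c))).
Delete trivial equation 7 =?= 7.
Decompose s/1: Y =?= s(node(s(unit),s(unit),c)).
Bind Y := s(node(s(unit),s(unit),c)).
MGU = { Y2 ↦ s(unit), Y ↦ s(node(s(unit),s(unit),c)) }, so Y ↦ s(node(s(unit),s(unit),c)).

s(node(s(unit),s(unit),c))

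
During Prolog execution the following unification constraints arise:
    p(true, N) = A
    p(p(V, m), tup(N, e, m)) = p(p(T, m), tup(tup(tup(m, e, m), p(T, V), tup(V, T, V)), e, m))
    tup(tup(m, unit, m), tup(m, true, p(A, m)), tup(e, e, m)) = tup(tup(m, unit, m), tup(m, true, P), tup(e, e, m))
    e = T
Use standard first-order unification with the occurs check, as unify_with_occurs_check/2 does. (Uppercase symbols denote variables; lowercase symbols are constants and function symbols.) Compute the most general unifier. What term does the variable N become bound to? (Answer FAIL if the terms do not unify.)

tup(tup(m, e, m), p(e, e), tup(e, e, e))

Bind A := p(true, N); substituting into the one remaining equation that mentions A gives: tup(tup(m, unit, m), tup(m, true, p(p(true, N), m)), tup(e, e, m)) = tup(tup(m, unit, m), tup(m, true, P), tup(e, e, m)).
Decompose p/2: p(V, m) = p(T, m),  tup(N, e, m) = tup(tup(tup(m, e, m), p(T, V), tup(V, T, V)), e, m).
Decompose p/2: V = T,  m = m.
Bind V := T; substituting into the one remaining equation that mentions V gives: tup(N, e, m) = tup(tup(tup(m, e, m), p(T, T), tup(T, T, T)), e, m).
Delete trivial equation m = m.
Decompose tup/3: N = tup(tup(m, e, m), p(T, T), tup(T, T, T)),  e = e,  m = m.
Bind N := tup(tup(m, e, m), p(T, T), tup(T, T, T)); substituting into the one remaining equation that mentions N gives: tup(tup(m, unit, m), tup(m, true, p(p(true, tup(tup(m, e, m), p(T, T), tup(T, T, T))), m)), tup(e, e, m)) = tup(tup(m, unit, m), tup(m, true, P), tup(e, e, m)). Substituting into the earlier binding gives A := p(true, tup(tup(m, e, m), p(T, T), tup(T, T, T))).
Delete trivial equation e = e.
Delete trivial equation m = m.
Decompose tup/3: tup(m, unit, m) = tup(m, unit, m),  tup(m, true, p(p(true, tup(tup(m, e, m), p(T, T), tup(T, T, T))), m)) = tup(m, true, P),  tup(e, e, m) = tup(e, e, m).
Delete trivial equation tup(m, unit, m) = tup(m, unit, m).
Decompose tup/3: m = m,  true = true,  p(p(true, tup(tup(m, e, m), p(T, T), tup(T, T, T))), m) = P.
Delete trivial equation m = m.
Delete trivial equation true = true.
Bind P := p(p(true, tup(tup(m, e, m), p(T, T), tup(T, T, T))), m); no other remaining equation mentions P.
Delete trivial equation tup(e, e, m) = tup(e, e, m).
Bind T := e. Substituting into the earlier bindings gives A := p(true, tup(tup(m, e, m), p(e, e), tup(e, e, e))), V := e, N := tup(tup(m, e, m), p(e, e), tup(e, e, e)), P := p(p(true, tup(tup(m, e, m), p(e, e), tup(e, e, e))), m).
MGU = { A = p(true, tup(tup(m, e, m), p(e, e), tup(e, e, e))), V = e, N = tup(tup(m, e, m), p(e, e), tup(e, e, e)), P = p(p(true, tup(tup(m, e, m), p(e, e), tup(e, e, e))), m), T = e }, so N = tup(tup(m, e, m), p(e, e), tup(e, e, e)).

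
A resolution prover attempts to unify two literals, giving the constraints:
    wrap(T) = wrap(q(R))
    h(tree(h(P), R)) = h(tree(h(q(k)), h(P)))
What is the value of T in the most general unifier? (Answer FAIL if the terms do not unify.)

q(h(q(k)))

Decompose wrap/1: T = q(R).
Bind T := q(R); no other remaining equation mentions T.
Decompose h/1: tree(h(P), R) = tree(h(q(k)), h(P)).
Decompose tree/2: h(P) = h(q(k)),  R = h(P).
Decompose h/1: P = q(k).
Bind P := q(k); substituting into the remaining equation gives: R = h(q(k)).
Bind R := h(q(k)). Substituting into the earlier binding gives T := q(h(q(k))).
MGU = { T -> q(h(q(k))), P -> q(k), R -> h(q(k)) }, so T -> q(h(q(k))).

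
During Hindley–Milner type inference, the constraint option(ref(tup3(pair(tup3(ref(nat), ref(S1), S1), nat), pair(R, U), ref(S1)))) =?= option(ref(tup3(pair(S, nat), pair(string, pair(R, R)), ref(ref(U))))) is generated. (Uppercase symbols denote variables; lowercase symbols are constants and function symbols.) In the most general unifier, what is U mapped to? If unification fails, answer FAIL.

Decompose option/1: ref(tup3(pair(tup3(ref(nat), ref(S1), S1), nat), pair(R, U), ref(S1))) =?= ref(tup3(pair(S, nat), pair(string, pair(R, R)), ref(ref(U)))).
Decompose ref/1: tup3(pair(tup3(ref(nat), ref(S1), S1), nat), pair(R, U), ref(S1)) =?= tup3(pair(S, nat), pair(string, pair(R, R)), ref(ref(U))).
Decompose tup3/3: pair(tup3(ref(nat), ref(S1), S1), nat) =?= pair(S, nat),  pair(R, U) =?= pair(string, pair(R, R)),  ref(S1) =?= ref(ref(U)).
Decompose pair/2: tup3(ref(nat), ref(S1), S1) =?= S,  nat =?= nat.
Bind S := tup3(ref(nat), ref(S1), S1); no other remaining equation mentions S.
Delete trivial equation nat =?= nat.
Decompose pair/2: R =?= string,  U =?= pair(R, R).
Bind R := string; substituting into the one remaining equation that mentions R gives: U =?= pair(string, string).
Bind U := pair(string, string); substituting into the remaining equation gives: ref(S1) =?= ref(ref(pair(string, string))).
Decompose ref/1: S1 =?= ref(pair(string, string)).
Bind S1 := ref(pair(string, string)). Substituting into the earlier binding gives S := tup3(ref(nat), ref(ref(pair(string, string))), ref(pair(string, string))).
MGU = { S -> tup3(ref(nat), ref(ref(pair(string, string))), ref(pair(string, string))), R -> string, U -> pair(string, string), S1 -> ref(pair(string, string)) }, so U -> pair(string, string).

pair(string, string)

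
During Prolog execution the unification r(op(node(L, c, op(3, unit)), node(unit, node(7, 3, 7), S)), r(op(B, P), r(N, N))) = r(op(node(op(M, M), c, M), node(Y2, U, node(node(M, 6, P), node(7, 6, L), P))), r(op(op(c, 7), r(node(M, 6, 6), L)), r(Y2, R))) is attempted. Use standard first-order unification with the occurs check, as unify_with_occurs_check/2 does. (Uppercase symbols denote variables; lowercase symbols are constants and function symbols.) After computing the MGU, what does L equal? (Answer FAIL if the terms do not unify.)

op(op(3, unit), op(3, unit))

Decompose r/2: op(node(L, c, op(3, unit)), node(unit, node(7, 3, 7), S)) = op(node(op(M, M), c, M), node(Y2, U, node(node(M, 6, P), node(7, 6, L), P))),  r(op(B, P), r(N, N)) = r(op(op(c, 7), r(node(M, 6, 6), L)), r(Y2, R)).
Decompose op/2: node(L, c, op(3, unit)) = node(op(M, M), c, M),  node(unit, node(7, 3, 7), S) = node(Y2, U, node(node(M, 6, P), node(7, 6, L), P)).
Decompose node/3: L = op(M, M),  c = c,  op(3, unit) = M.
Bind L := op(M, M); substituting into the 2 remaining equations that mention L gives: node(unit, node(7, 3, 7), S) = node(Y2, U, node(node(M, 6, P), node(7, 6, op(M, M)), P)),  r(op(B, P), r(N, N)) = r(op(op(c, 7), r(node(M, 6, 6), op(M, M))), r(Y2, R)).
Delete trivial equation c = c.
Bind M := op(3, unit); substituting into the remaining equations gives: node(unit, node(7, 3, 7), S) = node(Y2, U, node(node(op(3, unit), 6, P), node(7, 6, op(op(3, unit), op(3, unit))), P)),  r(op(B, P), r(N, N)) = r(op(op(c, 7), r(node(op(3, unit), 6, 6), op(op(3, unit), op(3, unit)))), r(Y2, R)). Substituting into the earlier binding gives L := op(op(3, unit), op(3, unit)).
Decompose node/3: unit = Y2,  node(7, 3, 7) = U,  S = node(node(op(3, unit), 6, P), node(7, 6, op(op(3, unit), op(3, unit))), P).
Bind Y2 := unit; substituting into the one remaining equation that mentions Y2 gives: r(op(B, P), r(N, N)) = r(op(op(c, 7), r(node(op(3, unit), 6, 6), op(op(3, unit), op(3, unit)))), r(unit, R)).
Bind U := node(7, 3, 7); no other remaining equation mentions U.
Bind S := node(node(op(3, unit), 6, P), node(7, 6, op(op(3, unit), op(3, unit))), P); no other remaining equation mentions S.
Decompose r/2: op(B, P) = op(op(c, 7), r(node(op(3, unit), 6, 6), op(op(3, unit), op(3, unit)))),  r(N, N) = r(unit, R).
Decompose op/2: B = op(c, 7),  P = r(node(op(3, unit), 6, 6), op(op(3, unit), op(3, unit))).
Bind B := op(c, 7); no other remaining equation mentions B.
Bind P := r(node(op(3, unit), 6, 6), op(op(3, unit), op(3, unit))); no other remaining equation mentions P. Substituting into the earlier binding gives S := node(node(op(3, unit), 6, r(node(op(3, unit), 6, 6), op(op(3, unit), op(3, unit)))), node(7, 6, op(op(3, unit), op(3, unit))), r(node(op(3, unit), 6, 6), op(op(3, unit), op(3, unit)))).
Decompose r/2: N = unit,  N = R.
Bind N := unit; substituting into the remaining equation gives: unit = R.
Bind R := unit.
MGU = { L ↦ op(op(3, unit), op(3, unit)), M ↦ op(3, unit), Y2 ↦ unit, U ↦ node(7, 3, 7), S ↦ node(node(op(3, unit), 6, r(node(op(3, unit), 6, 6), op(op(3, unit), op(3, unit)))), node(7, 6, op(op(3, unit), op(3, unit))), r(node(op(3, unit), 6, 6), op(op(3, unit), op(3, unit)))), B ↦ op(c, 7), P ↦ r(node(op(3, unit), 6, 6), op(op(3, unit), op(3, unit))), N ↦ unit, R ↦ unit }, so L ↦ op(op(3, unit), op(3, unit)).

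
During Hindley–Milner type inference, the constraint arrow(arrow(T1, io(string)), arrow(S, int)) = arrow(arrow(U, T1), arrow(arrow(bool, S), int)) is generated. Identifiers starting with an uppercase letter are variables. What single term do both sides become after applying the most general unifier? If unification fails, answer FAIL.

Decompose arrow/2: arrow(T1, io(string)) = arrow(U, T1),  arrow(S, int) = arrow(arrow(bool, S), int).
Decompose arrow/2: T1 = U,  io(string) = T1.
Bind T1 := U; substituting into the one remaining equation that mentions T1 gives: io(string) = U.
Bind U := io(string); no other remaining equation mentions U. Substituting into the earlier binding gives T1 := io(string).
Decompose arrow/2: S = arrow(bool, S),  int = int.
Occurs check fails: S occurs in arrow(bool, S); the equation S = arrow(bool, S) has no finite solution.

FAIL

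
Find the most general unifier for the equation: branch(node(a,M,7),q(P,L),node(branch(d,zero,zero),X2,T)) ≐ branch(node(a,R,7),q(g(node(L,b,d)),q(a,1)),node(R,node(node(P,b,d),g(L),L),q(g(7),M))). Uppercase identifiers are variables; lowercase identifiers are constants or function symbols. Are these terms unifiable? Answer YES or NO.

Decompose branch/3: node(a,M,7) ≐ node(a,R,7),  q(P,L) ≐ q(g(node(L,b,d)),q(a,1)),  node(branch(d,zero,zero),X2,T) ≐ node(R,node(node(P,b,d),g(L),L),q(g(7),M)).
Decompose node/3: a ≐ a,  M ≐ R,  7 ≐ 7.
Delete trivial equation a ≐ a.
Bind M := R; substituting into the one remaining equation that mentions M gives: node(branch(d,zero,zero),X2,T) ≐ node(R,node(node(P,b,d),g(L),L),q(g(7),R)).
Delete trivial equation 7 ≐ 7.
Decompose q/2: P ≐ g(node(L,b,d)),  L ≐ q(a,1).
Bind P := g(node(L,b,d)); substituting into the one remaining equation that mentions P gives: node(branch(d,zero,zero),X2,T) ≐ node(R,node(node(g(node(L,b,d)),b,d),g(L),L),q(g(7),R)).
Bind L := q(a,1); substituting into the remaining equation gives: node(branch(d,zero,zero),X2,T) ≐ node(R,node(node(g(node(q(a,1),b,d)),b,d),g(q(a,1)),q(a,1)),q(g(7),R)). Substituting into the earlier binding gives P := g(node(q(a,1),b,d)).
Decompose node/3: branch(d,zero,zero) ≐ R,  X2 ≐ node(node(g(node(q(a,1),b,d)),b,d),g(q(a,1)),q(a,1)),  T ≐ q(g(7),R).
Bind R := branch(d,zero,zero); substituting into the one remaining equation that mentions R gives: T ≐ q(g(7),branch(d,zero,zero)). Substituting into the earlier binding gives M := branch(d,zero,zero).
Bind X2 := node(node(g(node(q(a,1),b,d)),b,d),g(q(a,1)),q(a,1)); no other remaining equation mentions X2.
Bind T := q(g(7),branch(d,zero,zero)).
No equations remain and no clash or occurs-check failure arose, so a unifier exists.

YES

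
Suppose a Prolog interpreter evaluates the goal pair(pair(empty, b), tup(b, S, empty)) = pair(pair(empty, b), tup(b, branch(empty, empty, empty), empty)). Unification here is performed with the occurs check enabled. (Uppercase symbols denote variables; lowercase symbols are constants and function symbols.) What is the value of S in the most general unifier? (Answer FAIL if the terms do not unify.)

branch(empty, empty, empty)

Decompose pair/2: pair(empty, b) = pair(empty, b),  tup(b, S, empty) = tup(b, branch(empty, empty, empty), empty).
Delete trivial equation pair(empty, b) = pair(empty, b).
Decompose tup/3: b = b,  S = branch(empty, empty, empty),  empty = empty.
Delete trivial equation b = b.
Bind S := branch(empty, empty, empty); no other remaining equation mentions S.
Delete trivial equation empty = empty.
MGU = { S ↦ branch(empty, empty, empty) }, so S ↦ branch(empty, empty, empty).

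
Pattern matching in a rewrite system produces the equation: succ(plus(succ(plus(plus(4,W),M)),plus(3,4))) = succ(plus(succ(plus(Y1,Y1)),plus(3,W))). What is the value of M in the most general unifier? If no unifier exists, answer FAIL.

Decompose succ/1: plus(succ(plus(plus(4,W),M)),plus(3,4)) = plus(succ(plus(Y1,Y1)),plus(3,W)).
Decompose plus/2: succ(plus(plus(4,W),M)) = succ(plus(Y1,Y1)),  plus(3,4) = plus(3,W).
Decompose succ/1: plus(plus(4,W),M) = plus(Y1,Y1).
Decompose plus/2: plus(4,W) = Y1,  M = Y1.
Bind Y1 := plus(4,W); substituting into the one remaining equation that mentions Y1 gives: M = plus(4,W).
Bind M := plus(4,W); no other remaining equation mentions M.
Decompose plus/2: 3 = 3,  4 = W.
Delete trivial equation 3 = 3.
Bind W := 4. Substituting into the earlier bindings gives Y1 := plus(4,4), M := plus(4,4).
MGU = { Y1 ↦ plus(4,4), M ↦ plus(4,4), W ↦ 4 }, so M ↦ plus(4,4).

plus(4,4)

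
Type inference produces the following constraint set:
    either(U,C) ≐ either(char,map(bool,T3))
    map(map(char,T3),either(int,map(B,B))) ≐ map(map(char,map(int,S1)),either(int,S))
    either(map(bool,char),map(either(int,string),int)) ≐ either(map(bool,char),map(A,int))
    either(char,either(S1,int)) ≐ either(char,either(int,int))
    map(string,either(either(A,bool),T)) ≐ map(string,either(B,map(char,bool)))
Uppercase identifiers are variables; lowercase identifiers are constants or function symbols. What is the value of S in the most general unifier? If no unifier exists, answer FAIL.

map(either(either(int,string),bool),either(either(int,string),bool))

Decompose either/2: U ≐ char,  C ≐ map(bool,T3).
Bind U := char; no other remaining equation mentions U.
Bind C := map(bool,T3); no other remaining equation mentions C.
Decompose map/2: map(char,T3) ≐ map(char,map(int,S1)),  either(int,map(B,B)) ≐ either(int,S).
Decompose map/2: char ≐ char,  T3 ≐ map(int,S1).
Delete trivial equation char ≐ char.
Bind T3 := map(int,S1); no other remaining equation mentions T3. Substituting into the earlier binding gives C := map(bool,map(int,S1)).
Decompose either/2: int ≐ int,  map(B,B) ≐ S.
Delete trivial equation int ≐ int.
Bind S := map(B,B); no other remaining equation mentions S.
Decompose either/2: map(bool,char) ≐ map(bool,char),  map(either(int,string),int) ≐ map(A,int).
Delete trivial equation map(bool,char) ≐ map(bool,char).
Decompose map/2: either(int,string) ≐ A,  int ≐ int.
Bind A := either(int,string); substituting into the one remaining equation that mentions A gives: map(string,either(either(either(int,string),bool),T)) ≐ map(string,either(B,map(char,bool))).
Delete trivial equation int ≐ int.
Decompose either/2: char ≐ char,  either(S1,int) ≐ either(int,int).
Delete trivial equation char ≐ char.
Decompose either/2: S1 ≐ int,  int ≐ int.
Bind S1 := int; no other remaining equation mentions S1. Substituting into the earlier bindings gives C := map(bool,map(int,int)), T3 := map(int,int).
Delete trivial equation int ≐ int.
Decompose map/2: string ≐ string,  either(either(either(int,string),bool),T) ≐ either(B,map(char,bool)).
Delete trivial equation string ≐ string.
Decompose either/2: either(either(int,string),bool) ≐ B,  T ≐ map(char,bool).
Bind B := either(either(int,string),bool); no other remaining equation mentions B. Substituting into the earlier binding gives S := map(either(either(int,string),bool),either(either(int,string),bool)).
Bind T := map(char,bool).
MGU = { U ↦ char, C ↦ map(bool,map(int,int)), T3 ↦ map(int,int), S ↦ map(either(either(int,string),bool),either(either(int,string),bool)), A ↦ either(int,string), S1 ↦ int, B ↦ either(either(int,string),bool), T ↦ map(char,bool) }, so S ↦ map(either(either(int,string),bool),either(either(int,string),bool)).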